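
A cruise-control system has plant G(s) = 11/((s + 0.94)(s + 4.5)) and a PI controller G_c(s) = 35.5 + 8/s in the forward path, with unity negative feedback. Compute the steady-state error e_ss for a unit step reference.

The open loop G_c(s)G(s) has a pole at the origin (type 1), so the static position error constant is infinite and e_ss = 1/(1+∞) = 0.

0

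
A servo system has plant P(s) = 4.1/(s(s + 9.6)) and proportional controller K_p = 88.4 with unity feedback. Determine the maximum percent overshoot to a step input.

From 1 + K_pP(s) = 0: s² + 9.6s + 362.4 = 0 ⇒ ω_n = 19.04, ζ = 0.2521.
%OS = 100·exp(−πζ/√(1−ζ²)) = 100·exp(−π·0.2521/√0.9364) = 44.1%.

44.1%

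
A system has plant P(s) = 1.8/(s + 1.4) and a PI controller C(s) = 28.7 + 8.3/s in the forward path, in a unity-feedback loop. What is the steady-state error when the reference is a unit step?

The open loop C(s)P(s) has a pole at the origin (type 1), so the static position error constant is infinite and e_ss = 1/(1+∞) = 0.

0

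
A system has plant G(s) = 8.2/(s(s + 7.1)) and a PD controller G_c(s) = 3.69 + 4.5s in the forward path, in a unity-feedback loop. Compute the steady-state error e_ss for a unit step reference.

The open loop G_c(s)G(s) has a pole at the origin (type 1), so the static position error constant is infinite and e_ss = 1/(1+∞) = 0.

0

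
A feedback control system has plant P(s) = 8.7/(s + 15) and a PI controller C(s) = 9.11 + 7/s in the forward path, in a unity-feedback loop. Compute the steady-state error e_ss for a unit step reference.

0

The open loop C(s)P(s) has a pole at the origin (type 1), so the static position error constant is infinite and e_ss = 1/(1+∞) = 0.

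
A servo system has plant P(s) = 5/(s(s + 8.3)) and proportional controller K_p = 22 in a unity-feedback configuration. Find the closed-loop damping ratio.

ζ = 0.396

With unity feedback the closed-loop characteristic equation is s² + 8.3s + 22·5 = s² + 8.3s + 110 = 0.
Matching s² + 2ζω_n s + ω_n²: ω_n = √110 = 10.49 rad/s and 2ζω_n = 8.3, so ζ = 8.3/(2·10.49) = 0.396.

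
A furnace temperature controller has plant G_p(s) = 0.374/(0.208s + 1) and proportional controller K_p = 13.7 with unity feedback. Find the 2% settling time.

Closed loop: T(s) = K_p·G_p/(1+K_p·G_p) = 5.124/(0.208s + 1 + 5.124), with pole at s = −(1 + 5.124)/0.208 = −29.44.
τ = 1/29.44 = 0.03397 s, so 2% settling time ≈ 4τ = 0.136 s.

T_s ≈ 0.136 s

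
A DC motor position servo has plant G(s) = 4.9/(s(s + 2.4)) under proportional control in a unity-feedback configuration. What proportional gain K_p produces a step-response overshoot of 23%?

From %OS = 100·exp(−πζ/√(1−ζ²)) = 23%, ζ = −ln(0.23)/√(π²+ln²(0.23)) = 0.4237.
Characteristic equation s² + 2.4s + 4.9K_p = 0 gives ζ = 2.4/(2√(4.9K_p)).
Setting ζ = 0.4237: √(4.9K_p) = 2.4/(2·0.4237) = 2.832, so K_p = 8.02/4.9 = 1.64.

K_p = 1.64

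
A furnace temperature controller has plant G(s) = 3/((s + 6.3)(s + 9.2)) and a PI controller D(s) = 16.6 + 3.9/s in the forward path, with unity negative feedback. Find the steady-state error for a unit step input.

0

The open loop D(s)G(s) has a pole at the origin (type 1), so the static position error constant is infinite and e_ss = 1/(1+∞) = 0.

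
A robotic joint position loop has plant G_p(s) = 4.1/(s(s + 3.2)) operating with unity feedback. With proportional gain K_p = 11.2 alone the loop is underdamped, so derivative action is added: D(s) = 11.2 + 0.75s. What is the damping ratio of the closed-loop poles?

Forward path: (11.2 + 0.75s)·4.1/(s(s+3.2)). The closed-loop characteristic equation is s² + (3.2 + 4.1·0.75)s + 4.1·11.2 = 0.
That is s² + 6.275s + 45.92 = 0, so ω_n = 6.776 rad/s and ζ = 6.275/(2·6.776) = 0.463.

ζ = 0.463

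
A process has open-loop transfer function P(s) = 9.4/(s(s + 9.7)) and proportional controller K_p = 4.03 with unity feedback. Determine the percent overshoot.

1.79%

The closed-loop denominator s² + 9.7s + 37.88 gives ω_n = √37.88 = 6.155 and ζ = 9.7/(2ω_n) = 0.788.
%OS = 100·exp(−πζ/√(1−ζ²)) = 100·exp(−π·0.788/√0.3791) = 1.79%.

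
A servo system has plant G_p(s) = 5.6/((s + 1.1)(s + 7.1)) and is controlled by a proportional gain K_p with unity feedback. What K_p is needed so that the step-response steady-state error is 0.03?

The loop is type 0, so e_ss(step) = 1/(1 + K_pos) with K_pos = K_p·G_p(0).
G_p(0) = 0.717. Require 1/(1 + K_p·0.717) = 0.03, so 1 + 0.717·K_p = 33.33.
K_p = (33.33 − 1)/0.717 = 45.1.

K_p = 45.1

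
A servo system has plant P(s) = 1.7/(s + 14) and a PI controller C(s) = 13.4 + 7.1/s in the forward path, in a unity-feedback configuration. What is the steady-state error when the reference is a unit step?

The open loop C(s)P(s) has a pole at the origin (type 1), so the static position error constant is infinite and e_ss = 1/(1+∞) = 0.

0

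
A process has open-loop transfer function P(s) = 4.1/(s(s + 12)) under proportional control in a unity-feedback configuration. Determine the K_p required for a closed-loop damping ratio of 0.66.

K_p = 20.2

Closed-loop characteristic equation: s² + 12s + K_p·4.1 = 0.
So ω_n = √(4.1K_p) and 2ζω_n = 12, giving ζ = 12/(2√(4.1K_p)).
Setting ζ = 0.66: √(4.1K_p) = 12/(2·0.66) = 9.091, so K_p = 82.64/4.1 = 20.2.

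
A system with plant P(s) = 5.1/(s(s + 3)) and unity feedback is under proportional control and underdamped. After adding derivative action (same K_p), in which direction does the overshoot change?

decrease

The derivative term adds K·K_d to the s-coefficient of the characteristic equation, raising 2ζω_n while ω_n is unchanged; ζ increases, so overshoot decreases.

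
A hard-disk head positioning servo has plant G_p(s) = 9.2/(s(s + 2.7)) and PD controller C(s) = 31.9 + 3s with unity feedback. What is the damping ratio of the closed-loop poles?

ζ = 0.884

Forward path: (31.9 + 3s)·9.2/(s(s+2.7)). The closed-loop characteristic equation is s² + (2.7 + 9.2·3)s + 9.2·31.9 = 0.
That is s² + 30.3s + 293.5 = 0, so ω_n = 17.13 rad/s and ζ = 30.3/(2·17.13) = 0.8843.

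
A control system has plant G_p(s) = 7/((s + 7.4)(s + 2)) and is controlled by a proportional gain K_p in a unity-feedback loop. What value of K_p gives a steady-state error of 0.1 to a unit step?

Steady-state error for a unit step on this type-0 loop is 1/(1 + K_p·G_p(0)).
G_p(0) = 0.473. Require 1/(1 + K_p·0.473) = 0.1, so 1 + 0.473·K_p = 10.
K_p = (10 − 1)/0.473 = 19.

K_p = 19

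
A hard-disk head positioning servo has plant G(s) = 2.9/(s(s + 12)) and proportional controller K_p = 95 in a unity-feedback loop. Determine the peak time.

The closed-loop denominator s² + 12s + 275.5 gives ω_n = √275.5 = 16.6 and ζ = 12/(2ω_n) = 0.3615.
Damped frequency ω_d = ω_n√(1−ζ²) = 15.48 rad/s, so peak time T_p = π/ω_d = 0.203 s.

T_p = 0.203 s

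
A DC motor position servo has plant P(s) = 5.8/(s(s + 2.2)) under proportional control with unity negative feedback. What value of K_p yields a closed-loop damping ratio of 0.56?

Closed-loop characteristic equation: s² + 2.2s + K_p·5.8 = 0.
So ω_n = √(5.8K_p) and 2ζω_n = 2.2, giving ζ = 2.2/(2√(5.8K_p)).
Setting ζ = 0.56: √(5.8K_p) = 2.2/(2·0.56) = 1.964, so K_p = 3.858/5.8 = 0.665.

K_p = 0.665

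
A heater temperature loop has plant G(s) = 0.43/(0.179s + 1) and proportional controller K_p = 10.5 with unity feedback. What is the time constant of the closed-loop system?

τ = 0.0325 s

Closed loop: T(s) = K_p·G/(1+K_p·G) = 4.515/(0.179s + 1 + 4.515), with pole at s = −(1 + 4.515)/0.179 = −30.81.
Closed-loop time constant τ = 1/30.81 = 0.0325 s.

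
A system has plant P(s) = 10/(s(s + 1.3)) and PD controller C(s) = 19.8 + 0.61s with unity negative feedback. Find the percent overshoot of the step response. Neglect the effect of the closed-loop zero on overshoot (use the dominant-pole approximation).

42.5%

Forward path: (19.8 + 0.61s)·10/(s(s+1.3)). The closed-loop characteristic equation is s² + (1.3 + 10·0.61)s + 10·19.8 = 0.
That is s² + 7.4s + 198 = 0, so ω_n = 14.07 rad/s and ζ = 7.4/(2·14.07) = 0.2629.
%OS = 100·exp(−πζ/√(1−ζ²)) = 42.5%.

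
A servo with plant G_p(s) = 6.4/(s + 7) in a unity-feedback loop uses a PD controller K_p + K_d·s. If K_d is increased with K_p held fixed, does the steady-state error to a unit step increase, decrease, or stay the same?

unchanged

At s = 0 the derivative term contributes nothing: C(0) = K_p regardless of K_d, so K_pos = K_p·G_p(0) and e_ss are unchanged.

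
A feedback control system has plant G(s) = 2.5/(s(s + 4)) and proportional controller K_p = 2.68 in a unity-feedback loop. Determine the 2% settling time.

T_s ≈ 2 s

From 1 + K_pG(s) = 0: s² + 4s + 6.7 = 0 ⇒ ω_n = 2.588, ζ = 0.7727.
2% settling time T_s ≈ 4/(ζω_n) = 4/2 = 2 s.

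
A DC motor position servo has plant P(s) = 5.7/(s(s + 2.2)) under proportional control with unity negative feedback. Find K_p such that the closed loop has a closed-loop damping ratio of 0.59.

K_p = 0.61

Closed-loop characteristic equation: s² + 2.2s + K_p·5.7 = 0.
So ω_n = √(5.7K_p) and 2ζω_n = 2.2, giving ζ = 2.2/(2√(5.7K_p)).
Setting ζ = 0.59: √(5.7K_p) = 2.2/(2·0.59) = 1.864, so K_p = 3.476/5.7 = 0.61.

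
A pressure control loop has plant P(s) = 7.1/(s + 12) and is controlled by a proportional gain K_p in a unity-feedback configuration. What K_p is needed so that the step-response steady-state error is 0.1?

K_p = 15.2

The loop is type 0, so e_ss(step) = 1/(1 + K_pos) with K_pos = K_p·P(0).
P(0) = 0.5917. Require 1/(1 + K_p·0.5917) = 0.1, so 1 + 0.5917·K_p = 10.
K_p = (10 − 1)/0.5917 = 15.2.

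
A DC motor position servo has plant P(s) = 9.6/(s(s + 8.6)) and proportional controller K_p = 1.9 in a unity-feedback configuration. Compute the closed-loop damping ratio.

ζ = 1.01

With unity feedback the closed-loop characteristic equation is s² + 8.6s + 1.9·9.6 = s² + 8.6s + 18.24 = 0.
Matching s² + 2ζω_n s + ω_n²: ω_n = √18.24 = 4.271 rad/s and 2ζω_n = 8.6, so ζ = 8.6/(2·4.271) = 1.01.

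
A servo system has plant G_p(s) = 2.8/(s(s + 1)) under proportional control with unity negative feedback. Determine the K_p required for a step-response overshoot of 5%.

K_p = 0.187

From %OS = 100·exp(−πζ/√(1−ζ²)) = 5%, ζ = −ln(0.05)/√(π²+ln²(0.05)) = 0.6901.
Characteristic equation s² + 1s + 2.8K_p = 0 gives ζ = 1/(2√(2.8K_p)).
Setting ζ = 0.6901: √(2.8K_p) = 1/(2·0.6901) = 0.7245, so K_p = 0.5249/2.8 = 0.187.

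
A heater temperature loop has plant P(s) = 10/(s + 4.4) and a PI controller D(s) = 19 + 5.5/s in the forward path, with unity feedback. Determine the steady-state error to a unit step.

The open loop D(s)P(s) has a pole at the origin (type 1), so the static position error constant is infinite and e_ss = 1/(1+∞) = 0.

0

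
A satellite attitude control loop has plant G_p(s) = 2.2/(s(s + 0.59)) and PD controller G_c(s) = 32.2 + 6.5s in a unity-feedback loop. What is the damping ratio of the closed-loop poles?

ζ = 0.885

Forward path: (32.2 + 6.5s)·2.2/(s(s+0.59)). The closed-loop characteristic equation is s² + (0.59 + 2.2·6.5)s + 2.2·32.2 = 0.
That is s² + 14.89s + 70.84 = 0, so ω_n = 8.417 rad/s and ζ = 14.89/(2·8.417) = 0.8846.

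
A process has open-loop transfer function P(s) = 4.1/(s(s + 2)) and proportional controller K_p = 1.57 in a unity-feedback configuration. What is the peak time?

T_p = 1.35 s

The closed-loop denominator s² + 2s + 6.437 gives ω_n = √6.437 = 2.537 and ζ = 2/(2ω_n) = 0.3941.
Damped frequency ω_d = ω_n√(1−ζ²) = 2.332 rad/s, so peak time T_p = π/ω_d = 1.35 s.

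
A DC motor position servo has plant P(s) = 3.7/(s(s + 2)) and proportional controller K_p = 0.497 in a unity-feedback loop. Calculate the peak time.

The closed-loop denominator s² + 2s + 1.839 gives ω_n = √1.839 = 1.356 and ζ = 2/(2ω_n) = 0.7374.
Damped frequency ω_d = ω_n√(1−ζ²) = 0.9159 rad/s, so peak time T_p = π/ω_d = 3.43 s.

T_p = 3.43 s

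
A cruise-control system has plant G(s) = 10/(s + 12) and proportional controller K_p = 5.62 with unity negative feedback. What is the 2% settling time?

Closed-loop transfer function: T(s) = K_p·G(s)/(1 + K_p·G(s)) = 56.2/(s + 12 + 56.2) = 56.2/(s + 68.2).
Time constant τ = 1/68.2 = 0.01466 s, so the 2% settling time is about 4τ = 0.0587 s.

T_s ≈ 0.0587 s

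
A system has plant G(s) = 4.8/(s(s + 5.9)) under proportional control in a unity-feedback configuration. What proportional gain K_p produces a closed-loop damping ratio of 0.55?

K_p = 5.99

Closed-loop characteristic equation: s² + 5.9s + K_p·4.8 = 0.
So ω_n = √(4.8K_p) and 2ζω_n = 5.9, giving ζ = 5.9/(2√(4.8K_p)).
Setting ζ = 0.55: √(4.8K_p) = 5.9/(2·0.55) = 5.364, so K_p = 28.77/4.8 = 5.99.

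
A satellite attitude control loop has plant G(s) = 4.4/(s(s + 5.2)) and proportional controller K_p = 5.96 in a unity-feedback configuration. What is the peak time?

T_p = 0.712 s

The closed-loop denominator s² + 5.2s + 26.22 gives ω_n = √26.22 = 5.121 and ζ = 5.2/(2ω_n) = 0.5077.
Damped frequency ω_d = ω_n√(1−ζ²) = 4.412 rad/s, so peak time T_p = π/ω_d = 0.712 s.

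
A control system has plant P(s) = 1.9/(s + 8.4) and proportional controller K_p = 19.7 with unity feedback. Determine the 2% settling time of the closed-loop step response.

T_s ≈ 0.0873 s

Closed-loop transfer function: T(s) = K_p·P(s)/(1 + K_p·P(s)) = 37.43/(s + 8.4 + 37.43) = 37.43/(s + 45.83).
Time constant τ = 1/45.83 = 0.02182 s, so the 2% settling time is about 4τ = 0.0873 s.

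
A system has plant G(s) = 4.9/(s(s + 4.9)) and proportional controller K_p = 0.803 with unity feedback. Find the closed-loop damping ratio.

ζ = 1.24

With unity feedback the closed-loop characteristic equation is s² + 4.9s + 0.803·4.9 = s² + 4.9s + 3.935 = 0.
So ω_n² = 3.935 ⇒ ω_n = 1.984 rad/s, and ζ = 4.9/(2ω_n) = 1.24.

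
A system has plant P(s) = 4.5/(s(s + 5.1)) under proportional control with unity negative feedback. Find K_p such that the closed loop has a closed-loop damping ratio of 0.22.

K_p = 29.9

Closed-loop characteristic equation: s² + 5.1s + K_p·4.5 = 0.
So ω_n = √(4.5K_p) and 2ζω_n = 5.1, giving ζ = 5.1/(2√(4.5K_p)).
Setting ζ = 0.22: √(4.5K_p) = 5.1/(2·0.22) = 11.59, so K_p = 134.3/4.5 = 29.9.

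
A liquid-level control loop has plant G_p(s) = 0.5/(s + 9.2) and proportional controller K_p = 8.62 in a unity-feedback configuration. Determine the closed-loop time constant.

Closed-loop transfer function: T(s) = K_p·G_p(s)/(1 + K_p·G_p(s)) = 4.31/(s + 9.2 + 4.31) = 4.31/(s + 13.51).
Time constant τ = 1/13.51 = 0.074 s.

τ = 0.074 s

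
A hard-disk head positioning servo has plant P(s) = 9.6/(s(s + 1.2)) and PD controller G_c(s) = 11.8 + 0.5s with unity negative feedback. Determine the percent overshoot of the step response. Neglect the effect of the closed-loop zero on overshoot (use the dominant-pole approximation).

Forward path: (11.8 + 0.5s)·9.6/(s(s+1.2)). The closed-loop characteristic equation is s² + (1.2 + 9.6·0.5)s + 9.6·11.8 = 0.
That is s² + 6s + 113.3 = 0, so ω_n = 10.64 rad/s and ζ = 6/(2·10.64) = 0.2819.
%OS = 100·exp(−πζ/√(1−ζ²)) = 39.7%.

39.7%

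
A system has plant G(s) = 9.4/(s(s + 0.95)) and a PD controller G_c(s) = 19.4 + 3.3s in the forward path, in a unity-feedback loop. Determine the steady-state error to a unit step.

0

The open loop G_c(s)G(s) has a pole at the origin (type 1), so the static position error constant is infinite and e_ss = 1/(1+∞) = 0.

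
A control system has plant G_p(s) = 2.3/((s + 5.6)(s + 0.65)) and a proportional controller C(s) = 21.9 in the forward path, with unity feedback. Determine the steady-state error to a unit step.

0.0674

The loop is type 0. Static position error constant K_pos = C(0)·G_p(0) = 21.9·0.6319 = 13.84.
Steady-state error to a unit step: e_ss = 1/(1+K_pos) = 1/14.84 = 0.0674.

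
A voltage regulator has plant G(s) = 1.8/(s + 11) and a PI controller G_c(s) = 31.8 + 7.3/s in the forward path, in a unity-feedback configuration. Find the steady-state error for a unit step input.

0

The open loop G_c(s)G(s) has a pole at the origin (type 1), so the static position error constant is infinite and e_ss = 1/(1+∞) = 0.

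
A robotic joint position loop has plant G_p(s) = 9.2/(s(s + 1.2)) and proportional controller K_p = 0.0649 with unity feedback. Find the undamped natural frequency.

1 + K_p·G_p(s) = 0 gives s² + 1.2s + 0.5971 = 0.
Matching s² + 2ζω_n s + ω_n²: ω_n = √0.5971 = 0.7727 rad/s and 2ζω_n = 1.2, so ζ = 1.2/(2·0.7727) = 0.776.

ω_n = 0.773 rad/s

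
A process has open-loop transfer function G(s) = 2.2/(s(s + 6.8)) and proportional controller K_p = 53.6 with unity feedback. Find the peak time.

T_p = 0.305 s

The closed-loop denominator s² + 6.8s + 117.9 gives ω_n = √117.9 = 10.86 and ζ = 6.8/(2ω_n) = 0.3131.
Damped frequency ω_d = ω_n√(1−ζ²) = 10.31 rad/s, so peak time T_p = π/ω_d = 0.305 s.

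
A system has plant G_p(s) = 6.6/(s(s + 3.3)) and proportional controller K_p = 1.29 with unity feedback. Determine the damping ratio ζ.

ζ = 0.565

With unity feedback the closed-loop characteristic equation is s² + 3.3s + 1.29·6.6 = s² + 3.3s + 8.514 = 0.
So ω_n² = 8.514 ⇒ ω_n = 2.918 rad/s, and ζ = 3.3/(2ω_n) = 0.565.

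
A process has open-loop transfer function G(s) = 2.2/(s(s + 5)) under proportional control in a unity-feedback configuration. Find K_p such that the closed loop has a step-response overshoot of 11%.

From %OS = 100·exp(−πζ/√(1−ζ²)) = 11%, ζ = −ln(0.11)/√(π²+ln²(0.11)) = 0.5749.
Characteristic equation s² + 5s + 2.2K_p = 0 gives ζ = 5/(2√(2.2K_p)).
Setting ζ = 0.5749: √(2.2K_p) = 5/(2·0.5749) = 4.349, so K_p = 18.91/2.2 = 8.6.

K_p = 8.6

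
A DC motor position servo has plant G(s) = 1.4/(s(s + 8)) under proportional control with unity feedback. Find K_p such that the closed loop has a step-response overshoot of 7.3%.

K_p = 27.9

From %OS = 100·exp(−πζ/√(1−ζ²)) = 7.3%, ζ = −ln(0.073)/√(π²+ln²(0.073)) = 0.6401.
Characteristic equation s² + 8s + 1.4K_p = 0 gives ζ = 8/(2√(1.4K_p)).
Setting ζ = 0.6401: √(1.4K_p) = 8/(2·0.6401) = 6.249, so K_p = 39.05/1.4 = 27.9.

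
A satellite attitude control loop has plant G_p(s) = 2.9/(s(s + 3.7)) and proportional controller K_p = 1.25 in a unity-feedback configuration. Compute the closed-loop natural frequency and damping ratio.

ω_n = 1.9 rad/s, ζ = 0.972

The closed-loop denominator is s(s+3.7) + 1.25·2.9 = s² + 3.7s + 3.625.
So ω_n² = 3.625 ⇒ ω_n = 1.904 rad/s, and ζ = 3.7/(2ω_n) = 0.972.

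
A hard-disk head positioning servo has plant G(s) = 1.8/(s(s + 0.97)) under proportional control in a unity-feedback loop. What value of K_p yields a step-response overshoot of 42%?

K_p = 1.84

From %OS = 100·exp(−πζ/√(1−ζ²)) = 42%, ζ = −ln(0.42)/√(π²+ln²(0.42)) = 0.2662.
Characteristic equation s² + 0.97s + 1.8K_p = 0 gives ζ = 0.97/(2√(1.8K_p)).
Setting ζ = 0.2662: √(1.8K_p) = 0.97/(2·0.2662) = 1.822, so K_p = 3.32/1.8 = 1.84.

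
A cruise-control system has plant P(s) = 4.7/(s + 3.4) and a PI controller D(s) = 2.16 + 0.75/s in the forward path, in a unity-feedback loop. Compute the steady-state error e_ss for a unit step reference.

0

The open loop D(s)P(s) has a pole at the origin (type 1), so the static position error constant is infinite and e_ss = 1/(1+∞) = 0.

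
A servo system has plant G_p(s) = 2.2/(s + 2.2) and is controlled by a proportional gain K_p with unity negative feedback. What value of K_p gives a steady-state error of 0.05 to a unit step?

The loop is type 0, so e_ss(step) = 1/(1 + K_pos) with K_pos = K_p·G_p(0).
G_p(0) = 1. Require 1/(1 + K_p·1) = 0.05, so 1 + 1·K_p = 20.
K_p = (20 − 1)/1 = 19.

K_p = 19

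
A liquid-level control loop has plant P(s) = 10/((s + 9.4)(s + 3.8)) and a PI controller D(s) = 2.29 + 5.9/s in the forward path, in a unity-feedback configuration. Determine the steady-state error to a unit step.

The open loop D(s)P(s) has a pole at the origin (type 1), so the static position error constant is infinite and e_ss = 1/(1+∞) = 0.

0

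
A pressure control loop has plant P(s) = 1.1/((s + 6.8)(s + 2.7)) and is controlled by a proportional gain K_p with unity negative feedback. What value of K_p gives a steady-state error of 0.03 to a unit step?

K_p = 540

The loop is type 0, so e_ss(step) = 1/(1 + K_pos) with K_pos = K_p·P(0).
P(0) = 0.05991. Require 1/(1 + K_p·0.05991) = 0.03, so 1 + 0.05991·K_p = 33.33.
K_p = (33.33 − 1)/0.05991 = 540.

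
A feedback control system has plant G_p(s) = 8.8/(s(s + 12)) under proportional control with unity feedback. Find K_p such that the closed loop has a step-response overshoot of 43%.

From %OS = 100·exp(−πζ/√(1−ζ²)) = 43%, ζ = −ln(0.43)/√(π²+ln²(0.43)) = 0.2594.
Characteristic equation s² + 12s + 8.8K_p = 0 gives ζ = 12/(2√(8.8K_p)).
Setting ζ = 0.2594: √(8.8K_p) = 12/(2·0.2594) = 23.13, so K_p = 534.8/8.8 = 60.8.

K_p = 60.8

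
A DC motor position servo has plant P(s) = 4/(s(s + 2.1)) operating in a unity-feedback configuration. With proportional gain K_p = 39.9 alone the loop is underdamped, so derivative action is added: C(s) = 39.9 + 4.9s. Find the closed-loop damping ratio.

ζ = 0.859

Forward path: (39.9 + 4.9s)·4/(s(s+2.1)). The closed-loop characteristic equation is s² + (2.1 + 4·4.9)s + 4·39.9 = 0.
That is s² + 21.7s + 159.6 = 0, so ω_n = 12.63 rad/s and ζ = 21.7/(2·12.63) = 0.8588.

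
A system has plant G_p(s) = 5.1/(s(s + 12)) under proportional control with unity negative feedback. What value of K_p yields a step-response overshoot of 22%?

K_p = 37.4

From %OS = 100·exp(−πζ/√(1−ζ²)) = 22%, ζ = −ln(0.22)/√(π²+ln²(0.22)) = 0.4342.
Characteristic equation s² + 12s + 5.1K_p = 0 gives ζ = 12/(2√(5.1K_p)).
Setting ζ = 0.4342: √(5.1K_p) = 12/(2·0.4342) = 13.82, so K_p = 191/5.1 = 37.4.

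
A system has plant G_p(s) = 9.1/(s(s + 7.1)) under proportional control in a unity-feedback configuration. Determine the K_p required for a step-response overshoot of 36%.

From %OS = 100·exp(−πζ/√(1−ζ²)) = 36%, ζ = −ln(0.36)/√(π²+ln²(0.36)) = 0.3093.
Characteristic equation s² + 7.1s + 9.1K_p = 0 gives ζ = 7.1/(2√(9.1K_p)).
Setting ζ = 0.3093: √(9.1K_p) = 7.1/(2·0.3093) = 11.48, so K_p = 131.8/9.1 = 14.5.

K_p = 14.5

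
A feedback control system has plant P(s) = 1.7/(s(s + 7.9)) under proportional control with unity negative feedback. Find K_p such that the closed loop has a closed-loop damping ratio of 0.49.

K_p = 38.2

Closed-loop characteristic equation: s² + 7.9s + K_p·1.7 = 0.
So ω_n = √(1.7K_p) and 2ζω_n = 7.9, giving ζ = 7.9/(2√(1.7K_p)).
Setting ζ = 0.49: √(1.7K_p) = 7.9/(2·0.49) = 8.061, so K_p = 64.98/1.7 = 38.2.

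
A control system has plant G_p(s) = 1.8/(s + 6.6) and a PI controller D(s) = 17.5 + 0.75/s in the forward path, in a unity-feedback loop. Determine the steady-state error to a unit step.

The open loop D(s)G_p(s) has a pole at the origin (type 1), so the static position error constant is infinite and e_ss = 1/(1+∞) = 0.

0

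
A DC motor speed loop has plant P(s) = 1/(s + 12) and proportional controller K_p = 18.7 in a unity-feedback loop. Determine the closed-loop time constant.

τ = 0.0326 s

Closed-loop transfer function: T(s) = K_p·P(s)/(1 + K_p·P(s)) = 18.7/(s + 12 + 18.7) = 18.7/(s + 30.7).
Time constant τ = 1/30.7 = 0.0326 s.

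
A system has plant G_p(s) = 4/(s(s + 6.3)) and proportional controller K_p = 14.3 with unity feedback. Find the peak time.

From 1 + K_pG_p(s) = 0: s² + 6.3s + 57.2 = 0 ⇒ ω_n = 7.563, ζ = 0.4165.
Damped frequency ω_d = ω_n√(1−ζ²) = 6.876 rad/s, so peak time T_p = π/ω_d = 0.457 s.

T_p = 0.457 s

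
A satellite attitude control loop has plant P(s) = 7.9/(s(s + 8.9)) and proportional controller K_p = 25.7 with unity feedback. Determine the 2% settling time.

T_s ≈ 0.899 s

The closed-loop denominator s² + 8.9s + 203 gives ω_n = √203 = 14.25 and ζ = 8.9/(2ω_n) = 0.3123.
2% settling time T_s ≈ 4/(ζω_n) = 4/4.45 = 0.899 s.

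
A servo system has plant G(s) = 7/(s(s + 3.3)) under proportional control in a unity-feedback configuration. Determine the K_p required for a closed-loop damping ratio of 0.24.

K_p = 6.75

Closed-loop characteristic equation: s² + 3.3s + K_p·7 = 0.
So ω_n = √(7K_p) and 2ζω_n = 3.3, giving ζ = 3.3/(2√(7K_p)).
Setting ζ = 0.24: √(7K_p) = 3.3/(2·0.24) = 6.875, so K_p = 47.27/7 = 6.75.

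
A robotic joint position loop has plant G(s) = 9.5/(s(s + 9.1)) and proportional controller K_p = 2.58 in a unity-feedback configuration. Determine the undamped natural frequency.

The closed-loop denominator is s(s+9.1) + 2.58·9.5 = s² + 9.1s + 24.51.
So ω_n² = 24.51 ⇒ ω_n = 4.951 rad/s, and ζ = 9.1/(2ω_n) = 0.919.

ω_n = 4.95 rad/s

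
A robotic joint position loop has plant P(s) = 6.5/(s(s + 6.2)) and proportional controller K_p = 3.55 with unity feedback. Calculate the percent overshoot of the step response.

Closed-loop characteristic equation: s² + 6.2s + 23.07 = 0, so ω_n = 4.804 rad/s and ζ = 6.2/(2·4.804) = 0.6453.
%OS = 100·exp(−πζ/√(1−ζ²)) = 100·exp(−π·0.6453/√0.5835) = 7.04%.

7.04%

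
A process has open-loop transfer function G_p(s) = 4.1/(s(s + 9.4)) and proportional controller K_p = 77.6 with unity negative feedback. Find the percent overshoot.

42.4%

Closed-loop characteristic equation: s² + 9.4s + 318.2 = 0, so ω_n = 17.84 rad/s and ζ = 9.4/(2·17.84) = 0.2635.
%OS = 100·exp(−πζ/√(1−ζ²)) = 100·exp(−π·0.2635/√0.9306) = 42.4%.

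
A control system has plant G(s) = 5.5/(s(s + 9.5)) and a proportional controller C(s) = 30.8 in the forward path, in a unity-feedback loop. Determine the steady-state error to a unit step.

0

The open loop C(s)G(s) has a pole at the origin (type 1), so the static position error constant is infinite and e_ss = 1/(1+∞) = 0.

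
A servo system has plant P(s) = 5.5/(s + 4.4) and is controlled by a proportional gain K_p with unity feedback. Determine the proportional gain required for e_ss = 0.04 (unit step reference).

Steady-state error for a unit step on this type-0 loop is 1/(1 + K_p·P(0)).
P(0) = 1.25. Require 1/(1 + K_p·1.25) = 0.04, so 1 + 1.25·K_p = 25.
K_p = (25 − 1)/1.25 = 19.2.

K_p = 19.2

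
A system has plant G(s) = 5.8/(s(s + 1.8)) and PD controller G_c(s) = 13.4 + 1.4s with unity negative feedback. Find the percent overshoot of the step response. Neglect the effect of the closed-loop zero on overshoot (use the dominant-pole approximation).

11.8%

Forward path: (13.4 + 1.4s)·5.8/(s(s+1.8)). The closed-loop characteristic equation is s² + (1.8 + 5.8·1.4)s + 5.8·13.4 = 0.
That is s² + 9.92s + 77.72 = 0, so ω_n = 8.816 rad/s and ζ = 9.92/(2·8.816) = 0.5626.
%OS = 100·exp(−πζ/√(1−ζ²)) = 11.8%.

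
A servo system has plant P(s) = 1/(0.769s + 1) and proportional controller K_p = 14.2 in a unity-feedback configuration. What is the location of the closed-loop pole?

s = -19.77

Closed loop: T(s) = K_p·P/(1+K_p·P) = 14.2/(0.769s + 1 + 14.2), with pole at s = −(1 + 14.2)/0.769 = −19.77.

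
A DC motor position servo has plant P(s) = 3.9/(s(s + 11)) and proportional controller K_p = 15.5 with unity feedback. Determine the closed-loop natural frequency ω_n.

With unity feedback the closed-loop characteristic equation is s² + 11s + 15.5·3.9 = s² + 11s + 60.45 = 0.
So ω_n² = 60.45 ⇒ ω_n = 7.775 rad/s, and ζ = 11/(2ω_n) = 0.707.

ω_n = 7.77 rad/s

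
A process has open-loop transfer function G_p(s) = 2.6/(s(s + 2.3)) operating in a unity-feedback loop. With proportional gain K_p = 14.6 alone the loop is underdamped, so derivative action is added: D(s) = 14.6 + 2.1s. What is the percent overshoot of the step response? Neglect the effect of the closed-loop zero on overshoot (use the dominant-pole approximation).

7.83%

Forward path: (14.6 + 2.1s)·2.6/(s(s+2.3)). The closed-loop characteristic equation is s² + (2.3 + 2.6·2.1)s + 2.6·14.6 = 0.
That is s² + 7.76s + 37.96 = 0, so ω_n = 6.161 rad/s and ζ = 7.76/(2·6.161) = 0.6298.
%OS = 100·exp(−πζ/√(1−ζ²)) = 7.83%.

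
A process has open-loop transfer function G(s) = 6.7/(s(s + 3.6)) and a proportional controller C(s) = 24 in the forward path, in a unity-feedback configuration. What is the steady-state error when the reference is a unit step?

The open loop C(s)G(s) has a pole at the origin (type 1), so the static position error constant is infinite and e_ss = 1/(1+∞) = 0.

0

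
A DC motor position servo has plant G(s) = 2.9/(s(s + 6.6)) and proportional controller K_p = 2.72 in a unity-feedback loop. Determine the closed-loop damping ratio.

1 + K_p·G(s) = 0 gives s² + 6.6s + 7.888 = 0.
Matching s² + 2ζω_n s + ω_n²: ω_n = √7.888 = 2.809 rad/s and 2ζω_n = 6.6, so ζ = 6.6/(2·2.809) = 1.17.

ζ = 1.17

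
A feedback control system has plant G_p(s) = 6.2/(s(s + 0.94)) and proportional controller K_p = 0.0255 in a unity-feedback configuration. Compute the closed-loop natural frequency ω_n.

1 + K_p·G_p(s) = 0 gives s² + 0.94s + 0.1581 = 0.
So ω_n² = 0.1581 ⇒ ω_n = 0.3976 rad/s, and ζ = 0.94/(2ω_n) = 1.18.

ω_n = 0.398 rad/s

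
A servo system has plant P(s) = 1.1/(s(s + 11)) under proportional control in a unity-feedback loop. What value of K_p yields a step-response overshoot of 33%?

From %OS = 100·exp(−πζ/√(1−ζ²)) = 33%, ζ = −ln(0.33)/√(π²+ln²(0.33)) = 0.3328.
Characteristic equation s² + 11s + 1.1K_p = 0 gives ζ = 11/(2√(1.1K_p)).
Setting ζ = 0.3328: √(1.1K_p) = 11/(2·0.3328) = 16.53, so K_p = 273.1/1.1 = 248.

K_p = 248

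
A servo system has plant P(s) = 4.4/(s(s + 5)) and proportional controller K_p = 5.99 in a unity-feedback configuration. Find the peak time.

Closed-loop characteristic equation: s² + 5s + 26.36 = 0, so ω_n = 5.134 rad/s and ζ = 5/(2·5.134) = 0.487.
Damped frequency ω_d = ω_n√(1−ζ²) = 4.484 rad/s, so peak time T_p = π/ω_d = 0.701 s.

T_p = 0.701 s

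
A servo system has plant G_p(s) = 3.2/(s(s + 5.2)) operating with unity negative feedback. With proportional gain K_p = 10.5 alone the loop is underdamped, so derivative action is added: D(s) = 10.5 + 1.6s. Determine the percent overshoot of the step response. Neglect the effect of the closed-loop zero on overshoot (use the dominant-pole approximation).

0.216%

Forward path: (10.5 + 1.6s)·3.2/(s(s+5.2)). The closed-loop characteristic equation is s² + (5.2 + 3.2·1.6)s + 3.2·10.5 = 0.
That is s² + 10.32s + 33.6 = 0, so ω_n = 5.797 rad/s and ζ = 10.32/(2·5.797) = 0.8902.
%OS = 100·exp(−πζ/√(1−ζ²)) = 0.216%.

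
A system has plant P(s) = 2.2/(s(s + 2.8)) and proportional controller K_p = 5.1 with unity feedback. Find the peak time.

Closed-loop characteristic equation: s² + 2.8s + 11.22 = 0, so ω_n = 3.35 rad/s and ζ = 2.8/(2·3.35) = 0.418.
Damped frequency ω_d = ω_n√(1−ζ²) = 3.043 rad/s, so peak time T_p = π/ω_d = 1.03 s.

T_p = 1.03 s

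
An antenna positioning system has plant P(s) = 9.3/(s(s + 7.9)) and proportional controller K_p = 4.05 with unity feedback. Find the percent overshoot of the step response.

7.12%

Closed-loop characteristic equation: s² + 7.9s + 37.66 = 0, so ω_n = 6.137 rad/s and ζ = 7.9/(2·6.137) = 0.6436.
%OS = 100·exp(−πζ/√(1−ζ²)) = 100·exp(−π·0.6436/√0.5858) = 7.12%.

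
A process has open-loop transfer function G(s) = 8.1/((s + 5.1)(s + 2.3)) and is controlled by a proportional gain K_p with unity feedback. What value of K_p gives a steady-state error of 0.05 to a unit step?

For a type-0 loop with proportional control, e_ss = 1/(1 + K_p·G(0)).
G(0) = 0.6905. Require 1/(1 + K_p·0.6905) = 0.05, so 1 + 0.6905·K_p = 20.
K_p = (20 − 1)/0.6905 = 27.5.

K_p = 27.5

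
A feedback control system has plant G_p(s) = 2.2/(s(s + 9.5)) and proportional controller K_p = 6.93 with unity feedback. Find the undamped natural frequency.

ω_n = 3.9 rad/s

1 + K_p·G_p(s) = 0 gives s² + 9.5s + 15.25 = 0.
So ω_n² = 15.25 ⇒ ω_n = 3.905 rad/s, and ζ = 9.5/(2ω_n) = 1.22.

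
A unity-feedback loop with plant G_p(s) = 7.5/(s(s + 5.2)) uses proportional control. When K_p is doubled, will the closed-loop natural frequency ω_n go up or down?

ω_n = √(7.5·K_p), which grows with K_p.

increase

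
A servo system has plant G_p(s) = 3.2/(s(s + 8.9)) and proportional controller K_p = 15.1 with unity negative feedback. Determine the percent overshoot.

The closed-loop denominator s² + 8.9s + 48.32 gives ω_n = √48.32 = 6.951 and ζ = 8.9/(2ω_n) = 0.6402.
%OS = 100·exp(−πζ/√(1−ζ²)) = 100·exp(−π·0.6402/√0.5902) = 7.3%.

7.3%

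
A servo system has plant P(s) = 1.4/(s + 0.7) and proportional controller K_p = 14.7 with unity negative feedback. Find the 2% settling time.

T_s ≈ 0.188 s

Closed-loop transfer function: T(s) = K_p·P(s)/(1 + K_p·P(s)) = 20.58/(s + 0.7 + 20.58) = 20.58/(s + 21.28).
Time constant τ = 1/21.28 = 0.04699 s, so the 2% settling time is about 4τ = 0.188 s.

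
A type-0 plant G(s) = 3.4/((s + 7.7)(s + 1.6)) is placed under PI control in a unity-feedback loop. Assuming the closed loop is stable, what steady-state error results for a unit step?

The PI controller's integrator makes the forward path type 1, so e_ss to a step is zero.

0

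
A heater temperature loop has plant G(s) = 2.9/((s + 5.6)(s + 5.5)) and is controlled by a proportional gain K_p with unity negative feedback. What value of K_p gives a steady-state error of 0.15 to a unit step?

K_p = 60.2

Steady-state error for a unit step on this type-0 loop is 1/(1 + K_p·G(0)).
G(0) = 0.09416. Require 1/(1 + K_p·0.09416) = 0.15, so 1 + 0.09416·K_p = 6.667.
K_p = (6.667 − 1)/0.09416 = 60.2.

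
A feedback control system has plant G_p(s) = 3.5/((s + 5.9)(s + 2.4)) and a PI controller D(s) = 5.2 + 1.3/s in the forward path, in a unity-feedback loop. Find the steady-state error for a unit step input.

0

The open loop D(s)G_p(s) has a pole at the origin (type 1), so the static position error constant is infinite and e_ss = 1/(1+∞) = 0.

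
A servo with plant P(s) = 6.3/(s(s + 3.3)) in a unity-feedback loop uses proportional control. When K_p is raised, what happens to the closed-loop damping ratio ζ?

ζ = 3.3/(2√(6.3K_p)); increasing K_p raises the denominator, so ζ falls.

decrease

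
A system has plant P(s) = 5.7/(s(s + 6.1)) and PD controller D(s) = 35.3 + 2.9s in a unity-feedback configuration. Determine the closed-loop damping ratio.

Forward path: (35.3 + 2.9s)·5.7/(s(s+6.1)). The closed-loop characteristic equation is s² + (6.1 + 5.7·2.9)s + 5.7·35.3 = 0.
That is s² + 22.63s + 201.2 = 0, so ω_n = 14.18 rad/s and ζ = 22.63/(2·14.18) = 0.7977.

ζ = 0.798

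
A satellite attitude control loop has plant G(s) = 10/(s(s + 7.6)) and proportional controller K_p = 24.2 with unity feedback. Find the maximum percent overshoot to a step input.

Closed-loop characteristic equation: s² + 7.6s + 242 = 0, so ω_n = 15.56 rad/s and ζ = 7.6/(2·15.56) = 0.2443.
%OS = 100·exp(−πζ/√(1−ζ²)) = 100·exp(−π·0.2443/√0.9403) = 45.3%.

45.3%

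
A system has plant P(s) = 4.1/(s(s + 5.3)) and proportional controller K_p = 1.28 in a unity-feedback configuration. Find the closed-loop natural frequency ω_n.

ω_n = 2.29 rad/s

1 + K_p·P(s) = 0 gives s² + 5.3s + 5.248 = 0.
Matching s² + 2ζω_n s + ω_n²: ω_n = √5.248 = 2.291 rad/s and 2ζω_n = 5.3, so ζ = 5.3/(2·2.291) = 1.16.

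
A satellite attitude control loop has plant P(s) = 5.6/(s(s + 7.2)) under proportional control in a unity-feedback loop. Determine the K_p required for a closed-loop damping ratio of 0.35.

K_p = 18.9

Closed-loop characteristic equation: s² + 7.2s + K_p·5.6 = 0.
So ω_n = √(5.6K_p) and 2ζω_n = 7.2, giving ζ = 7.2/(2√(5.6K_p)).
Setting ζ = 0.35: √(5.6K_p) = 7.2/(2·0.35) = 10.29, so K_p = 105.8/5.6 = 18.9.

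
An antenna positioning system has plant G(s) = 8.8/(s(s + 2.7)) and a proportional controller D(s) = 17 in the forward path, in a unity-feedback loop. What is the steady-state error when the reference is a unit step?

The open loop D(s)G(s) has a pole at the origin (type 1), so the static position error constant is infinite and e_ss = 1/(1+∞) = 0.

0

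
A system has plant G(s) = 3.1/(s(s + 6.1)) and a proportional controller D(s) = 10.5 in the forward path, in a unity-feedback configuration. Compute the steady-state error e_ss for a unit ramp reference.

The loop has one pole at the origin (type 1). Velocity error constant K_v = lim_{s→0} s·D(s)G(s) = 10.5·3.1/6.1 = 5.336.
Steady-state error to a unit ramp: e_ss = 1/K_v = 0.187.

0.187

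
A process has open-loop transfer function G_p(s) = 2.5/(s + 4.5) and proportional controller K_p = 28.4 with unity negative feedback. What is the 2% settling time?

Closed-loop transfer function: T(s) = K_p·G_p(s)/(1 + K_p·G_p(s)) = 71/(s + 4.5 + 71) = 71/(s + 75.5).
Time constant τ = 1/75.5 = 0.01325 s, so the 2% settling time is about 4τ = 0.053 s.

T_s ≈ 0.053 s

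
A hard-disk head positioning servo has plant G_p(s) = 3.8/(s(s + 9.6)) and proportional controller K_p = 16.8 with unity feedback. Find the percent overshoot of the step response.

Closed-loop characteristic equation: s² + 9.6s + 63.84 = 0, so ω_n = 7.99 rad/s and ζ = 9.6/(2·7.99) = 0.6008.
%OS = 100·exp(−πζ/√(1−ζ²)) = 100·exp(−π·0.6008/√0.6391) = 9.43%.

9.43%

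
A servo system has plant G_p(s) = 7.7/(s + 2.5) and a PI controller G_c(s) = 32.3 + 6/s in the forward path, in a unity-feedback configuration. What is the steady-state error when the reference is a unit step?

The open loop G_c(s)G_p(s) has a pole at the origin (type 1), so the static position error constant is infinite and e_ss = 1/(1+∞) = 0.

0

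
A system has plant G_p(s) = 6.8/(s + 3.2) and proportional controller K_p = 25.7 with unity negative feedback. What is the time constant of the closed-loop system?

Closed-loop transfer function: T(s) = K_p·G_p(s)/(1 + K_p·G_p(s)) = 174.8/(s + 3.2 + 174.8) = 174.8/(s + 178).
Time constant τ = 1/178 = 0.00562 s.

τ = 0.00562 s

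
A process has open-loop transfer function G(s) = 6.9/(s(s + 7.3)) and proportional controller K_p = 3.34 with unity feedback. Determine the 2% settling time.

T_s ≈ 1.1 s

The closed-loop denominator s² + 7.3s + 23.05 gives ω_n = √23.05 = 4.801 and ζ = 7.3/(2ω_n) = 0.7603.
2% settling time T_s ≈ 4/(ζω_n) = 4/3.65 = 1.1 s.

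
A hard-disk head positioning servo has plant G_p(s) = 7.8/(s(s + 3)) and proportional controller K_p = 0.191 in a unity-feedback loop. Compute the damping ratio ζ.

With unity feedback the closed-loop characteristic equation is s² + 3s + 0.191·7.8 = s² + 3s + 1.49 = 0.
So ω_n² = 1.49 ⇒ ω_n = 1.221 rad/s, and ζ = 3/(2ω_n) = 1.23.

ζ = 1.23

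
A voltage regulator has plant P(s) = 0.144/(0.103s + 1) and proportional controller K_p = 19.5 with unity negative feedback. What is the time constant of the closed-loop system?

τ = 0.027 s

Closed loop: T(s) = K_p·P/(1+K_p·P) = 2.808/(0.103s + 1 + 2.808), with pole at s = −(1 + 2.808)/0.103 = −36.97.
Closed-loop time constant τ = 1/36.97 = 0.027 s.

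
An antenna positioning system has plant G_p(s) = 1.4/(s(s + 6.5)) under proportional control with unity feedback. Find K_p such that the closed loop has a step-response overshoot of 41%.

K_p = 101

From %OS = 100·exp(−πζ/√(1−ζ²)) = 41%, ζ = −ln(0.41)/√(π²+ln²(0.41)) = 0.273.
Characteristic equation s² + 6.5s + 1.4K_p = 0 gives ζ = 6.5/(2√(1.4K_p)).
Setting ζ = 0.273: √(1.4K_p) = 6.5/(2·0.273) = 11.9, so K_p = 141.7/1.4 = 101.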